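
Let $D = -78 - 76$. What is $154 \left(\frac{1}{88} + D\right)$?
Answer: $- \frac{94857}{4} \approx -23714.0$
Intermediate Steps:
$D = -154$ ($D = -78 - 76 = -154$)
$154 \left(\frac{1}{88} + D\right) = 154 \left(\frac{1}{88} - 154\right) = 154 \left(- \frac{13551}{88}\right) = - \frac{94857}{4}$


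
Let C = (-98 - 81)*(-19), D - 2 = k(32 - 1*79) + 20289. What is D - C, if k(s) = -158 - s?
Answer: 16779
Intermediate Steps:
D = 20180 (D = 2 + ((-158 - (32 - 1*79)) + 20289) = 2 + ((-158 - (32 - 79)) + 20289) = 2 + ((-158 - 1*(-47)) + 20289) = 2 + ((-158 + 47) + 20289) = 2 + (-111 + 20289) = 2 + 20178 = 20180)
C = 3401 (C = -179*(-19) = 3401)
D - C = 20180 - 1*3401 = 20180 - 3401 = 16779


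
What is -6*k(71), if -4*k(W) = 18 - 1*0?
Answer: 27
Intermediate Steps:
k(W) = -9/2 (k(W) = -(18 - 1*0)/4 = -(18 + 0)/4 = -¼*18 = -9/2)
-6*k(71) = -6*(-9/2) = 27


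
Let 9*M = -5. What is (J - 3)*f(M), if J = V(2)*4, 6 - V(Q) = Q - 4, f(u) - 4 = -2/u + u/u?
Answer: 1247/5 ≈ 249.40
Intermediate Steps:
M = -5/9 (M = (⅑)*(-5) = -5/9 ≈ -0.55556)
f(u) = 5 - 2/u (f(u) = 4 + (-2/u + u/u) = 4 + (-2/u + 1) = 4 + (1 - 2/u) = 5 - 2/u)
V(Q) = 10 - Q (V(Q) = 6 - (Q - 4) = 6 - (-4 + Q) = 6 + (4 - Q) = 10 - Q)
J = 32 (J = (10 - 1*2)*4 = (10 - 2)*4 = 8*4 = 32)
(J - 3)*f(M) = (32 - 3)*(5 - 2/(-5/9)) = 29*(5 - 2*(-9/5)) = 29*(5 + 18/5) = 29*(43/5) = 1247/5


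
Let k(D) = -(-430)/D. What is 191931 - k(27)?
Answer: 5181707/27 ≈ 1.9192e+5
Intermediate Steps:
k(D) = 430/D
191931 - k(27) = 191931 - 430/27 = 5181707/27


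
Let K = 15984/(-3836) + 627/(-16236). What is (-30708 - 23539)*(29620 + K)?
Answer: -758023769371429/471828 ≈ -1.6066e+9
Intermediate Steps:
K = -1984253/471828 (K = 15984*(-1/3836) + 627*(-1/16236) = -3996/959 - 19/492 = -1984253/471828 ≈ -4.2055)
(-30708 - 23539)*(29620 + K) = (-30708 - 23539)*(29620 - 1984253/471828) = -54247*13973561107/471828 = -758023769371429/471828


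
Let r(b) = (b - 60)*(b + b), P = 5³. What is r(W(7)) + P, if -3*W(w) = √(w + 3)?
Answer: 1145/9 + 40*√10 ≈ 253.71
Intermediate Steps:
W(w) = -√(3 + w)/3 (W(w) = -√(w + 3)/3 = -√(3 + w)/3)
P = 125
r(b) = 2*b*(-60 + b) (r(b) = (-60 + b)*(2*b) = 2*b*(-60 + b))
r(W(7)) + P = 2*(-√(3 + 7)/3)*(-60 - √(3 + 7)/3) + 125 = 2*(-√10/3)*(-60 - √10/3) + 125 = -2*√10*(-60 - √10/3)/3 + 125 = 125 - 2*√10*(-60 - √10/3)/3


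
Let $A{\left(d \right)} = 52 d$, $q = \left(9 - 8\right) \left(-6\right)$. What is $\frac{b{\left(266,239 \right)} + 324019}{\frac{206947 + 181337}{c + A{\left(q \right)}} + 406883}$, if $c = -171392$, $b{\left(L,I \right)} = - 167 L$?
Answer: $\frac{923229294}{1343520199} \approx 0.68717$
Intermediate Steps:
$q = -6$ ($q = 1 \left(-6\right) = -6$)
$\frac{b{\left(266,239 \right)} + 324019}{\frac{206947 + 181337}{c + A{\left(q \right)}} + 406883} = \frac{\left(-167\right) 266 + 324019}{\frac{206947 + 181337}{-171392 + 52 \left(-6\right)} + 406883} = \frac{-44422 + 324019}{\frac{388284}{-171392 - 312} + 406883} = \frac{279597}{\frac{388284}{-171704} + 406883} = \frac{279597}{388284 \left(- \frac{1}{171704}\right) + 406883} = \frac{279597}{- \frac{7467}{3302} + 406883} = \frac{279597}{\frac{1343520199}{3302}} = 279597 \cdot \frac{3302}{1343520199} = \frac{923229294}{1343520199}$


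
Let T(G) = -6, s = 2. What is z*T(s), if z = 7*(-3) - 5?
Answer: 156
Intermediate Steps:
z = -26 (z = -21 - 5 = -26)
z*T(s) = -26*(-6) = 156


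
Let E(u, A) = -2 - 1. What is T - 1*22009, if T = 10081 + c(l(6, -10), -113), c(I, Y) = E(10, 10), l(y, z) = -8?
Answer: -11931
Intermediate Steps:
E(u, A) = -3
c(I, Y) = -3
T = 10078 (T = 10081 - 3 = 10078)
T - 1*22009 = 10078 - 1*22009 = 10078 - 22009 = -11931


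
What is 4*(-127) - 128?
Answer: -636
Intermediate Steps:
4*(-127) - 128 = -508 - 128 = -636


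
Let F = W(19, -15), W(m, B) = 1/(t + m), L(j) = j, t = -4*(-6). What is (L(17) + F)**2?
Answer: 535824/1849 ≈ 289.79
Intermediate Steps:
t = 24
W(m, B) = 1/(24 + m)
F = 1/43 (F = 1/(24 + 19) = 1/43 ≈ 0.023256)
(L(17) + F)**2 = (17 + 1/43)**2 = (732/43)**2 = 535824/1849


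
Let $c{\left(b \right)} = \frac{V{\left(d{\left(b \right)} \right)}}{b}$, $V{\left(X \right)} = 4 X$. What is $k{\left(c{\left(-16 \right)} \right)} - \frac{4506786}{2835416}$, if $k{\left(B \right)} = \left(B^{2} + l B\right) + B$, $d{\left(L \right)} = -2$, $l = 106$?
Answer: $\frac{18487103}{354427} \approx 52.161$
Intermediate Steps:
$c{\left(b \right)} = - \frac{8}{b}$ ($c{\left(b \right)} = \frac{4 \left(-2\right)}{b} = - \frac{8}{b}$)
$k{\left(B \right)} = B^{2} + 107 B$ ($k{\left(B \right)} = \left(B^{2} + 106 B\right) + B = B^{2} + 107 B$)
$k{\left(c{\left(-16 \right)} \right)} - \frac{4506786}{2835416} = - \frac{8}{-16} \left(107 - \frac{8}{-16}\right) - \frac{4506786}{2835416} = \left(-8\right) \left(- \frac{1}{16}\right) \left(107 - - \frac{1}{2}\right) - 4506786 \cdot \frac{1}{2835416} = \frac{107 + \frac{1}{2}}{2} - \frac{2253393}{1417708} = \frac{1}{2} \cdot \frac{215}{2} - \frac{2253393}{1417708} = \frac{215}{4} - \frac{2253393}{1417708} = \frac{18487103}{354427}$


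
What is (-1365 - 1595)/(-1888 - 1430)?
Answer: 1480/1659 ≈ 0.89210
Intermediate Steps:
(-1365 - 1595)/(-1888 - 1430) = -2960/(-3318) = -2960*(-1/3318) = 1480/1659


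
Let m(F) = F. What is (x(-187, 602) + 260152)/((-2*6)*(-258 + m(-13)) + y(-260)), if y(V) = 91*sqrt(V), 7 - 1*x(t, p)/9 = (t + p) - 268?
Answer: 210479196/3182141 - 11779586*I*sqrt(65)/3182141 ≈ 66.144 - 29.845*I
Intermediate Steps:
x(t, p) = 2475 - 9*p - 9*t (x(t, p) = 63 - 9*((t + p) - 268) = 63 - 9*((p + t) - 268) = 63 - 9*(-268 + p + t) = 63 + (2412 - 9*p - 9*t) = 2475 - 9*p - 9*t)
(x(-187, 602) + 260152)/((-2*6)*(-258 + m(-13)) + y(-260)) = ((2475 - 9*602 - 9*(-187)) + 260152)/((-2*6)*(-258 - 13) + 91*sqrt(-260)) = ((2475 - 5418 + 1683) + 260152)/(-12*(-271) + 91*(2*I*sqrt(65))) = (-1260 + 260152)/(3252 + 182*I*sqrt(65)) = 258892/(3252 + 182*I*sqrt(65))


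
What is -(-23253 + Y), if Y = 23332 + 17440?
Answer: -17519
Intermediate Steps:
Y = 40772
-(-23253 + Y) = -(-23253 + 40772) = -1*17519 = -17519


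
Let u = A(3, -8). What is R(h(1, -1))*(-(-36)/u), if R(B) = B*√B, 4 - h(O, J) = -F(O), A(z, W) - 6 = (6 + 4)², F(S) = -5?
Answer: -18*I/53 ≈ -0.33962*I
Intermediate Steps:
A(z, W) = 106 (A(z, W) = 6 + (6 + 4)² = 6 + 10² = 6 + 100 = 106)
u = 106
h(O, J) = -1 (h(O, J) = 4 - (-1)*(-5) = 4 - 1*5 = 4 - 5 = -1)
R(B) = B^(3/2)
R(h(1, -1))*(-(-36)/u) = (-1)^(3/2)*(-(-36)/106) = (-I)*(-(-36)/106) = (-I)*(-1*(-18/53)) = -I*(18/53) = -18*I/53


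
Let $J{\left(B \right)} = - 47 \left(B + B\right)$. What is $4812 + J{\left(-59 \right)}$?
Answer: $10358$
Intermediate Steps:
$J{\left(B \right)} = - 94 B$ ($J{\left(B \right)} = - 47 \cdot 2 B = - 94 B$)
$4812 + J{\left(-59 \right)} = 4812 - -5546 = 4812 + 5546 = 10358$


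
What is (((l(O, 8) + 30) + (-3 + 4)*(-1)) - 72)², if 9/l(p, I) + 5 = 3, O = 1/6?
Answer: 9025/4 ≈ 2256.3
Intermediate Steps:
O = ⅙ ≈ 0.16667
l(p, I) = -9/2 (l(p, I) = 9/(-5 + 3) = 9/(-2) = 9*(-½) = -9/2)
(((l(O, 8) + 30) + (-3 + 4)*(-1)) - 72)² = (((-9/2 + 30) + (-3 + 4)*(-1)) - 72)² = ((51/2 + 1*(-1)) - 72)² = ((51/2 - 1) - 72)² = (49/2 - 72)² = (-95/2)² = 9025/4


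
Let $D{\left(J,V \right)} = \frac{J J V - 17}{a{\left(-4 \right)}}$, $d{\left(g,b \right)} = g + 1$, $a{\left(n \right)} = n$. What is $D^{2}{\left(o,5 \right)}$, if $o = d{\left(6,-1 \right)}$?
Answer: $3249$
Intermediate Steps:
$d{\left(g,b \right)} = 1 + g$
$o = 7$ ($o = 1 + 6 = 7$)
$D{\left(J,V \right)} = \frac{17}{4} - \frac{V J^{2}}{4}$ ($D{\left(J,V \right)} = \frac{J J V - 17}{-4} = \left(J^{2} V - 17\right) \left(- \frac{1}{4}\right) = \left(V J^{2} - 17\right) \left(- \frac{1}{4}\right) = \left(-17 + V J^{2}\right) \left(- \frac{1}{4}\right) = \frac{17}{4} - \frac{V J^{2}}{4}$)
$D^{2}{\left(o,5 \right)} = \left(\frac{17}{4} - \frac{5 \cdot 7^{2}}{4}\right)^{2} = \left(\frac{17}{4} - \frac{5}{4} \cdot 49\right)^{2} = \left(\frac{17}{4} - \frac{245}{4}\right)^{2} = \left(-57\right)^{2} = 3249$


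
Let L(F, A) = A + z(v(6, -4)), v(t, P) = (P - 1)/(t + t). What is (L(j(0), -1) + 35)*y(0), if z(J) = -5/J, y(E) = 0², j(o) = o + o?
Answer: 0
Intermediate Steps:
j(o) = 2*o
y(E) = 0
v(t, P) = (-1 + P)/(2*t) (v(t, P) = (-1 + P)/((2*t)) = (-1 + P)*(1/(2*t)) = (-1 + P)/(2*t))
L(F, A) = 12 + A (L(F, A) = A - 5*12/(-1 - 4) = A - 5/((½)*(⅙)*(-5)) = A - 5/(-5/12) = A - 5*(-12/5) = A + 12 = 12 + A)
(L(j(0), -1) + 35)*y(0) = ((12 - 1) + 35)*0 = (11 + 35)*0 = 46*0 = 0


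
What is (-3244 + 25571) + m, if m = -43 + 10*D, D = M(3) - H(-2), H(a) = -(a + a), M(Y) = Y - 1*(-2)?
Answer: 22294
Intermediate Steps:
M(Y) = 2 + Y (M(Y) = Y + 2 = 2 + Y)
H(a) = -2*a
D = 1 (D = (2 + 3) - (-2)*(-2) = 5 - 1*4 = 5 - 4 = 1)
m = -33 (m = -43 + 10*1 = -43 + 10 = -33)
(-3244 + 25571) + m = (-3244 + 25571) - 33 = 22327 - 33 = 22294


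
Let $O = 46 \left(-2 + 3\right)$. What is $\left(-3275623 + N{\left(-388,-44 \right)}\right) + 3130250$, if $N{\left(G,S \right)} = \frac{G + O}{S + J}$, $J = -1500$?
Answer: $- \frac{112227785}{772} \approx -1.4537 \cdot 10^{5}$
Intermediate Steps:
$O = 46$ ($O = 46 \cdot 1 = 46$)
$N{\left(G,S \right)} = \frac{46 + G}{-1500 + S}$ ($N{\left(G,S \right)} = \frac{G + 46}{S - 1500} = \frac{46 + G}{-1500 + S}$)
$\left(-3275623 + N{\left(-388,-44 \right)}\right) + 3130250 = \left(-3275623 + \frac{46 - 388}{-1500 - 44}\right) + 3130250 = \left(-3275623 + \frac{1}{-1544} \left(-342\right)\right) + 3130250 = \left(-3275623 - - \frac{171}{772}\right) + 3130250 = \left(-3275623 + \frac{171}{772}\right) + 3130250 = - \frac{2528780785}{772} + 3130250 = - \frac{112227785}{772}$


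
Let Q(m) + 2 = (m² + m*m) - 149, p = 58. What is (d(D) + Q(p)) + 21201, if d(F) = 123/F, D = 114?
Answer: 1055605/38 ≈ 27779.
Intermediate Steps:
Q(m) = -151 + 2*m² (Q(m) = -2 + ((m² + m*m) - 149) = -2 + ((m² + m²) - 149) = -2 + (2*m² - 149) = -2 + (-149 + 2*m²) = -151 + 2*m²)
(d(D) + Q(p)) + 21201 = (123/114 + (-151 + 2*58²)) + 21201 = (123*(1/114) + (-151 + 2*3364)) + 21201 = (41/38 + (-151 + 6728)) + 21201 = (41/38 + 6577) + 21201 = 249967/38 + 21201 = 1055605/38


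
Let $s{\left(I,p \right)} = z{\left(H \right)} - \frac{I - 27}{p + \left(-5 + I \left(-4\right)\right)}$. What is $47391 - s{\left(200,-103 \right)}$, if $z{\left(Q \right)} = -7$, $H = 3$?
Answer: $\frac{43037211}{908} \approx 47398.0$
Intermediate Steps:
$s{\left(I,p \right)} = -7 - \frac{-27 + I}{-5 + p - 4 I}$ ($s{\left(I,p \right)} = -7 - \frac{I - 27}{p + \left(-5 + I \left(-4\right)\right)} = -7 - \frac{-27 + I}{p - \left(5 + 4 I\right)} = -7 - \frac{-27 + I}{-5 + p - 4 I}$)
$47391 - s{\left(200,-103 \right)} = 47391 - \frac{-62 - 5400 + 7 \left(-103\right)}{5 - -103 + 4 \cdot 200} = 47391 - \frac{-62 - 5400 - 721}{5 + 103 + 800} = 47391 - \frac{1}{908} \left(-6183\right) = 47391 - - \frac{6183}{908} = 47391 + \frac{6183}{908} = \frac{43037211}{908}$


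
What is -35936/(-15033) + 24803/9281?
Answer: 706385515/139521273 ≈ 5.0629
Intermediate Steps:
-35936/(-15033) + 24803/9281 = -35936*(-1/15033) + 24803*(1/9281) = 35936/15033 + 24803/9281 = 706385515/139521273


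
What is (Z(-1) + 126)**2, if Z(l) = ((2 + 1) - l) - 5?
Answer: 15625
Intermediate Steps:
Z(l) = -2 - l (Z(l) = (3 - l) - 5 = -2 - l)
(Z(-1) + 126)**2 = ((-2 - 1*(-1)) + 126)**2 = ((-2 + 1) + 126)**2 = (-1 + 126)**2 = 125**2 = 15625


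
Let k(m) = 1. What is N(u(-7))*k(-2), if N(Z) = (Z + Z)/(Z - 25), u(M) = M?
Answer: 7/16 ≈ 0.43750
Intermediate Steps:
N(Z) = 2*Z/(-25 + Z) (N(Z) = (2*Z)/(-25 + Z) = 2*Z/(-25 + Z))
N(u(-7))*k(-2) = (2*(-7)/(-25 - 7))*1 = (2*(-7)/(-32))*1 = (2*(-7)*(-1/32))*1 = (7/16)*1 = 7/16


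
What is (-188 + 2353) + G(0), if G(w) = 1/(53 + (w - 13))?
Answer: 86601/40 ≈ 2165.0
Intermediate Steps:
G(w) = 1/(40 + w) (G(w) = 1/(53 + (-13 + w)) = 1/(40 + w))
(-188 + 2353) + G(0) = (-188 + 2353) + 1/(40 + 0) = 2165 + 1/40 = 86601/40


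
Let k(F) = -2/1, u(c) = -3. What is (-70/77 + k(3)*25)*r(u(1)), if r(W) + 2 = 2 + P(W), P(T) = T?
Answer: 1680/11 ≈ 152.73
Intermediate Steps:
k(F) = -2 (k(F) = -2*1 = -2)
r(W) = W (r(W) = -2 + (2 + W) = W)
(-70/77 + k(3)*25)*r(u(1)) = (-70/77 - 2*25)*(-3) = (-70*1/77 - 50)*(-3) = (-10/11 - 50)*(-3) = -560/11*(-3) = 1680/11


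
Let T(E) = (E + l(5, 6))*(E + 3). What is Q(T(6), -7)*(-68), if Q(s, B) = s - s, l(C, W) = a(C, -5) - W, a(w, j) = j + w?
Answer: 0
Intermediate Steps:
l(C, W) = -5 + C - W (l(C, W) = (-5 + C) - W = -5 + C - W)
T(E) = (-6 + E)*(3 + E) (T(E) = (E + (-5 + 5 - 1*6))*(E + 3) = (E + (-5 + 5 - 6))*(3 + E) = (E - 6)*(3 + E) = (-6 + E)*(3 + E))
Q(s, B) = 0
Q(T(6), -7)*(-68) = 0*(-68) = 0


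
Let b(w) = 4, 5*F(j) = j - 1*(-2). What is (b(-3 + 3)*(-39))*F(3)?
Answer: -156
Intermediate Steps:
F(j) = ⅖ + j/5 (F(j) = (j - 1*(-2))/5 = (j + 2)/5 = (2 + j)/5 = ⅖ + j/5)
(b(-3 + 3)*(-39))*F(3) = (4*(-39))*(⅖ + (⅕)*3) = -156*(⅖ + ⅗) = -156*1 = -156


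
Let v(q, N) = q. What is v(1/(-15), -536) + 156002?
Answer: 2340029/15 ≈ 1.5600e+5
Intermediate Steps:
v(1/(-15), -536) + 156002 = 1/(-15) + 156002 = -1/15 + 156002 = 2340029/15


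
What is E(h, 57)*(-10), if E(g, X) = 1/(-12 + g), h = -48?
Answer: ⅙ ≈ 0.16667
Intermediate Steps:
E(h, 57)*(-10) = -10/(-12 - 48) = -10/(-60) = -1/60*(-10) = ⅙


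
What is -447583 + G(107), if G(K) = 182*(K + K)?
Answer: -408635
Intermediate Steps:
G(K) = 364*K (G(K) = 182*(2*K) = 364*K)
-447583 + G(107) = -447583 + 364*107 = -447583 + 38948 = -408635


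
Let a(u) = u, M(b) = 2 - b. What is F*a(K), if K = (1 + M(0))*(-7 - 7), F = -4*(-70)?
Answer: -11760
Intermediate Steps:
F = 280
K = -42 (K = (1 + (2 - 1*0))*(-7 - 7) = (1 + (2 + 0))*(-14) = (1 + 2)*(-14) = 3*(-14) = -42)
F*a(K) = 280*(-42) = -11760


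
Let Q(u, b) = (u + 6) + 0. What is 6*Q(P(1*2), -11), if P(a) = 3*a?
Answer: 72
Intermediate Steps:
Q(u, b) = 6 + u (Q(u, b) = (6 + u) + 0 = 6 + u)
6*Q(P(1*2), -11) = 6*(6 + 3*(1*2)) = 6*(6 + 3*2) = 6*(6 + 6) = 6*12 = 72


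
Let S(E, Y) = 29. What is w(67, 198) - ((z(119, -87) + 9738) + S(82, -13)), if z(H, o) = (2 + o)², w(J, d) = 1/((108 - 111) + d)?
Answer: -3313439/195 ≈ -16992.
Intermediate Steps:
w(J, d) = 1/(-3 + d)
w(67, 198) - ((z(119, -87) + 9738) + S(82, -13)) = 1/(-3 + 198) - (((2 - 87)² + 9738) + 29) = 1/195 - (((-85)² + 9738) + 29) = 1/195 - ((7225 + 9738) + 29) = 1/195 - (16963 + 29) = 1/195 - 1*16992 = 1/195 - 16992 = -3313439/195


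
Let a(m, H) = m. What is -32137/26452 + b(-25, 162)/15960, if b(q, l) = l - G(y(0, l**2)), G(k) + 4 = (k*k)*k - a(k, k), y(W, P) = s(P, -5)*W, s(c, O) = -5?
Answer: -15891109/13192935 ≈ -1.2045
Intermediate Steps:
y(W, P) = -5*W
G(k) = -4 + k**3 - k (G(k) = -4 + ((k*k)*k - k) = -4 + (k**2*k - k) = -4 + (k**3 - k) = -4 + k**3 - k)
b(q, l) = 4 + l (b(q, l) = l - (-4 + (-5*0)**3 - (-5)*0) = l - (-4 + 0**3 - 1*0) = l - (-4 + 0 + 0) = l - 1*(-4) = l + 4 = 4 + l)
-32137/26452 + b(-25, 162)/15960 = -32137/26452 + (4 + 162)/15960 = -32137*1/26452 + 166*(1/15960) = -32137/26452 + 83/7980 = -15891109/13192935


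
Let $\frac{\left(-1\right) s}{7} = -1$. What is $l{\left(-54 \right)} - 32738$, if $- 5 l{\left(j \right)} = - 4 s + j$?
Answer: $- \frac{163608}{5} \approx -32722.0$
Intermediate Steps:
$s = 7$ ($s = \left(-7\right) \left(-1\right) = 7$)
$l{\left(j \right)} = \frac{28}{5} - \frac{j}{5}$ ($l{\left(j \right)} = - \frac{\left(-4\right) 7 + j}{5} = - \frac{-28 + j}{5} = \frac{28}{5} - \frac{j}{5}$)
$l{\left(-54 \right)} - 32738 = \left(\frac{28}{5} - - \frac{54}{5}\right) - 32738 = \left(\frac{28}{5} + \frac{54}{5}\right) - 32738 = \frac{82}{5} - 32738 = - \frac{163608}{5}$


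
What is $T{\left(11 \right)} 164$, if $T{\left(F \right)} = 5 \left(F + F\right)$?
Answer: $18040$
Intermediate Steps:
$T{\left(F \right)} = 10 F$ ($T{\left(F \right)} = 5 \cdot 2 F = 10 F$)
$T{\left(11 \right)} 164 = 10 \cdot 11 \cdot 164 = 110 \cdot 164 = 18040$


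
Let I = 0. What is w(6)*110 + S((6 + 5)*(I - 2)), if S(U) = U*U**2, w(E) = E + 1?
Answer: -9878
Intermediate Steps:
w(E) = 1 + E
S(U) = U**3
w(6)*110 + S((6 + 5)*(I - 2)) = (1 + 6)*110 + ((6 + 5)*(0 - 2))**3 = 7*110 + (11*(-2))**3 = 770 + (-22)**3 = 770 - 10648 = -9878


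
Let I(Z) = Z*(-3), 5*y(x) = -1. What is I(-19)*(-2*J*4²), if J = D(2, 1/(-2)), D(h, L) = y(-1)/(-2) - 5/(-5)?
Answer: -10032/5 ≈ -2006.4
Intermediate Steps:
y(x) = -⅕ (y(x) = (⅕)*(-1) = -⅕)
D(h, L) = 11/10 (D(h, L) = -⅕/(-2) - 5/(-5) = -⅕*(-½) - 5*(-⅕) = ⅒ + 1 = 11/10)
J = 11/10 ≈ 1.1000
I(Z) = -3*Z
I(-19)*(-2*J*4²) = (-3*(-19))*(-2*11/10*4²) = 57*(-11/5*16) = 57*(-176/5) = -10032/5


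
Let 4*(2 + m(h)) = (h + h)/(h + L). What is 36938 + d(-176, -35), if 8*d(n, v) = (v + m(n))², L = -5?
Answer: 9724685425/262088 ≈ 37105.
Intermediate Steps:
m(h) = -2 + h/(2*(-5 + h)) (m(h) = -2 + ((h + h)/(h - 5))/4 = -2 + ((2*h)/(-5 + h))/4 = -2 + (2*h/(-5 + h))/4 = -2 + h/(2*(-5 + h)))
d(n, v) = (v + (20 - 3*n)/(2*(-5 + n)))²/8
36938 + d(-176, -35) = 36938 + (20 - 3*(-176) + 2*(-35)*(-5 - 176))²/(32*(-5 - 176)²) = 36938 + (1/32)*(20 + 528 + 2*(-35)*(-181))²/(-181)² = 36938 + (1/32)*(1/32761)*(20 + 528 + 12670)² = 36938 + (1/32)*(1/32761)*13218² = 36938 + (1/32)*(1/32761)*174715524 = 36938 + 43678881/262088 = 9724685425/262088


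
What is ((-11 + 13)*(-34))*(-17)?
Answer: 1156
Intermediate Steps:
((-11 + 13)*(-34))*(-17) = (2*(-34))*(-17) = -68*(-17) = 1156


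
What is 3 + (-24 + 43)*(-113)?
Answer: -2144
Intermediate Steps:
3 + (-24 + 43)*(-113) = 3 + 19*(-113) = 3 - 2147 = -2144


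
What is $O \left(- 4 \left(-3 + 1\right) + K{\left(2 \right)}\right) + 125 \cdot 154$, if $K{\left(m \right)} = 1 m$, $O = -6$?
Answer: $19190$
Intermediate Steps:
$K{\left(m \right)} = m$
$O \left(- 4 \left(-3 + 1\right) + K{\left(2 \right)}\right) + 125 \cdot 154 = - 6 \left(- 4 \left(-3 + 1\right) + 2\right) + 125 \cdot 154 = - 6 \left(\left(-4\right) \left(-2\right) + 2\right) + 19250 = - 6 \left(8 + 2\right) + 19250 = \left(-6\right) 10 + 19250 = -60 + 19250 = 19190$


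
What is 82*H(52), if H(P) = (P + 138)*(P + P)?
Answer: 1620320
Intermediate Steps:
H(P) = 2*P*(138 + P) (H(P) = (138 + P)*(2*P) = 2*P*(138 + P))
82*H(52) = 82*(2*52*(138 + 52)) = 82*(2*52*190) = 82*19760 = 1620320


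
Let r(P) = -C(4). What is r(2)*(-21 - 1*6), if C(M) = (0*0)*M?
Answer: 0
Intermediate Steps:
C(M) = 0 (C(M) = 0*M = 0)
r(P) = 0 (r(P) = -1*0 = 0)
r(2)*(-21 - 1*6) = 0*(-21 - 1*6) = 0*(-21 - 6) = 0*(-27) = 0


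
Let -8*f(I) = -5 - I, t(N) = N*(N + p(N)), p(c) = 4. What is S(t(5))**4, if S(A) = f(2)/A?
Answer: 2401/16796160000 ≈ 1.4295e-7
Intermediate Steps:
t(N) = N*(4 + N) (t(N) = N*(N + 4) = N*(4 + N))
f(I) = 5/8 + I/8 (f(I) = -(-5 - I)/8 = 5/8 + I/8)
S(A) = 7/(8*A) (S(A) = (5/8 + (1/8)*2)/A = (5/8 + 1/4)/A = 7/(8*A))
S(t(5))**4 = (7/(8*((5*(4 + 5)))))**4 = (7/(8*((5*9))))**4 = ((7/8)/45)**4 = ((7/8)*(1/45))**4 = (7/360)**4 = 2401/16796160000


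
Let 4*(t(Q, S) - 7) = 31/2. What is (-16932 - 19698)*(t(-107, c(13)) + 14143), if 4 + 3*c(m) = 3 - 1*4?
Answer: -2073825765/4 ≈ -5.1846e+8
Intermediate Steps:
c(m) = -5/3 (c(m) = -4/3 + (3 - 1*4)/3 = -4/3 + (3 - 4)/3 = -4/3 + (⅓)*(-1) = -4/3 - ⅓ = -5/3)
t(Q, S) = 87/8 (t(Q, S) = 7 + (31/2)/4 = 7 + (31*(½))/4 = 7 + (¼)*(31/2) = 7 + 31/8 = 87/8)
(-16932 - 19698)*(t(-107, c(13)) + 14143) = (-16932 - 19698)*(87/8 + 14143) = -36630*113231/8 = -2073825765/4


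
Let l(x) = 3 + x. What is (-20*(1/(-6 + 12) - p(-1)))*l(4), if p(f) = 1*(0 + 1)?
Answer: 350/3 ≈ 116.67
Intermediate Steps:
p(f) = 1 (p(f) = 1*1 = 1)
(-20*(1/(-6 + 12) - p(-1)))*l(4) = (-20*(1/(-6 + 12) - 1*1))*(3 + 4) = -20*(1/6 - 1)*7 = -20*(⅙ - 1)*7 = -20*(-⅚)*7 = (50/3)*7 = 350/3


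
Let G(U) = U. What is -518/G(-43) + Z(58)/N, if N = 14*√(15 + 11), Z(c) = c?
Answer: 518/43 + 29*√26/182 ≈ 12.859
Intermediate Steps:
N = 14*√26 ≈ 71.386
-518/G(-43) + Z(58)/N = -518/(-43) + 58/((14*√26)) = -518*(-1/43) + 58*(√26/364) = 518/43 + 29*√26/182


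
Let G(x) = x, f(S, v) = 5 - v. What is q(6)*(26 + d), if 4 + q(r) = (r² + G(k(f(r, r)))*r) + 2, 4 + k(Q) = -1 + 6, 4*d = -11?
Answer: 930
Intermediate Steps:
d = -11/4 (d = (¼)*(-11) = -11/4 ≈ -2.7500)
k(Q) = 1 (k(Q) = -4 + (-1 + 6) = -4 + 5 = 1)
q(r) = -2 + r + r² (q(r) = -4 + ((r² + 1*r) + 2) = -4 + ((r² + r) + 2) = -4 + ((r + r²) + 2) = -4 + (2 + r + r²) = -2 + r + r²)
q(6)*(26 + d) = (-2 + 6 + 6²)*(26 - 11/4) = (-2 + 6 + 36)*(93/4) = 40*(93/4) = 930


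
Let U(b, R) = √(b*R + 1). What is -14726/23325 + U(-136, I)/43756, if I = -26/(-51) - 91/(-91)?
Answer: -14726/23325 + I*√1839/131268 ≈ -0.63134 + 0.00032669*I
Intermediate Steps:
I = 77/51 (I = -26*(-1/51) - 91*(-1/91) = 26/51 + 1 = 77/51 ≈ 1.5098)
U(b, R) = √(1 + R*b) (U(b, R) = √(R*b + 1) = √(1 + R*b))
-14726/23325 + U(-136, I)/43756 = -14726/23325 + √(1 + (77/51)*(-136))/43756 = -14726*1/23325 + √(1 - 616/3)*(1/43756) = -14726/23325 + √(-613/3)*(1/43756) = -14726/23325 + (I*√1839/3)*(1/43756) = -14726/23325 + I*√1839/131268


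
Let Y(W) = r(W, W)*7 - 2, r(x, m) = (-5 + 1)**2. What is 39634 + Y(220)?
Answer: 39744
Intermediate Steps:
r(x, m) = 16 (r(x, m) = (-4)**2 = 16)
Y(W) = 110 (Y(W) = 16*7 - 2 = 112 - 2 = 110)
39634 + Y(220) = 39634 + 110 = 39744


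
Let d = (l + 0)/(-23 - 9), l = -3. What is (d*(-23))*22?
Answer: -759/16 ≈ -47.438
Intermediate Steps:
d = 3/32 (d = (-3 + 0)/(-23 - 9) = -3/(-32) = -3*(-1/32) = 3/32 ≈ 0.093750)
(d*(-23))*22 = ((3/32)*(-23))*22 = -69/32*22 = -759/16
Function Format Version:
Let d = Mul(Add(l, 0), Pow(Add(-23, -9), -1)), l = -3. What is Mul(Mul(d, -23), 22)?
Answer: Rational(-759, 16) ≈ -47.438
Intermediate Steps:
d = Rational(3, 32) (d = Mul(Add(-3, 0), Pow(Add(-23, -9), -1)) = Mul(-3, Pow(-32, -1)) = Mul(-3, Rational(-1, 32)) = Rational(3, 32) ≈ 0.093750)
Mul(Mul(d, -23), 22) = Mul(Mul(Rational(3, 32), -23), 22) = Mul(Rational(-69, 32), 22) = Rational(-759, 16)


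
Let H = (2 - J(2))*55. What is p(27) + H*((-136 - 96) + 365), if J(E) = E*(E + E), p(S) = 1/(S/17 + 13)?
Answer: -10884703/248 ≈ -43890.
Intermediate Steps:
p(S) = 1/(13 + S/17) (p(S) = 1/(S*(1/17) + 13) = 1/(S/17 + 13) = 1/(13 + S/17))
J(E) = 2*E**2 (J(E) = E*(2*E) = 2*E**2)
H = -330 (H = (2 - 2*2**2)*55 = (2 - 2*4)*55 = (2 - 1*8)*55 = (2 - 8)*55 = -6*55 = -330)
p(27) + H*((-136 - 96) + 365) = 17/(221 + 27) - 330*((-136 - 96) + 365) = 17/248 - 330*(-232 + 365) = 17*(1/248) - 330*133 = 17/248 - 43890 = -10884703/248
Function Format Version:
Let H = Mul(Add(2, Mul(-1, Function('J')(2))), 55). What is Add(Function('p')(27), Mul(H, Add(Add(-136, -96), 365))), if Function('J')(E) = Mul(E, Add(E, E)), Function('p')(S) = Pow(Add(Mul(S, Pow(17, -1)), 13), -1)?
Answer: Rational(-10884703, 248) ≈ -43890.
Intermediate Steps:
Function('p')(S) = Pow(Add(13, Mul(Rational(1, 17), S)), -1) (Function('p')(S) = Pow(Add(Mul(S, Rational(1, 17)), 13), -1) = Pow(Add(Mul(Rational(1, 17), S), 13), -1) = Pow(Add(13, Mul(Rational(1, 17), S)), -1))
Function('J')(E) = Mul(2, Pow(E, 2)) (Function('J')(E) = Mul(E, Mul(2, E)) = Mul(2, Pow(E, 2)))
H = -330 (H = Mul(Add(2, Mul(-1, Mul(2, Pow(2, 2)))), 55) = Mul(Add(2, Mul(-1, Mul(2, 4))), 55) = Mul(Add(2, Mul(-1, 8)), 55) = Mul(Add(2, -8), 55) = Mul(-6, 55) = -330)
Add(Function('p')(27), Mul(H, Add(Add(-136, -96), 365))) = Add(Mul(17, Pow(Add(221, 27), -1)), Mul(-330, Add(Add(-136, -96), 365))) = Add(Mul(17, Pow(248, -1)), Mul(-330, Add(-232, 365))) = Add(Mul(17, Rational(1, 248)), Mul(-330, 133)) = Add(Rational(17, 248), -43890) = Rational(-10884703, 248)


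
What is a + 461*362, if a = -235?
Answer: 166647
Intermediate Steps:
a + 461*362 = -235 + 461*362 = -235 + 166882 = 166647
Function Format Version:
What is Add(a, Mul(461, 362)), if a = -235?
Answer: 166647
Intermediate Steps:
Add(a, Mul(461, 362)) = Add(-235, Mul(461, 362)) = Add(-235, 166882) = 166647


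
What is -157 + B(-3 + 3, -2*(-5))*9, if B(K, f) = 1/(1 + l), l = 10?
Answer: -1718/11 ≈ -156.18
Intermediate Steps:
B(K, f) = 1/11 (B(K, f) = 1/(1 + 10) = 1/11)
-157 + B(-3 + 3, -2*(-5))*9 = -157 + (1/11)*9 = -157 + 9/11 = -1718/11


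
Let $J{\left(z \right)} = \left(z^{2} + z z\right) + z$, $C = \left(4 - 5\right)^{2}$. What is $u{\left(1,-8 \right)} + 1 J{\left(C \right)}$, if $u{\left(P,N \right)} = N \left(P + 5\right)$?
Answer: $-45$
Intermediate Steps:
$u{\left(P,N \right)} = N \left(5 + P\right)$
$C = 1$ ($C = \left(-1\right)^{2} = 1$)
$J{\left(z \right)} = z + 2 z^{2}$ ($J{\left(z \right)} = \left(z^{2} + z^{2}\right) + z = 2 z^{2} + z = z + 2 z^{2}$)
$u{\left(1,-8 \right)} + 1 J{\left(C \right)} = - 8 \left(5 + 1\right) + 1 \cdot 1 \left(1 + 2 \cdot 1\right) = \left(-8\right) 6 + 1 \cdot 1 \left(1 + 2\right) = -48 + 1 \cdot 1 \cdot 3 = -48 + 1 \cdot 3 = -48 + 3 = -45$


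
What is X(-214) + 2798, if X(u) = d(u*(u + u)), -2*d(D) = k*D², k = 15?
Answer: -62918205682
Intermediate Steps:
d(D) = -15*D²/2
X(u) = -30*u⁴ (X(u) = -15*u²*(u + u)²/2 = -15*4*u⁴/2 = -30*u⁴)
X(-214) + 2798 = -30*(-214)⁴ + 2798 = -30*2097273616 + 2798 = -62918208480 + 2798 = -62918205682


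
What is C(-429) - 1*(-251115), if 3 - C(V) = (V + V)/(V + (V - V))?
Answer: 251116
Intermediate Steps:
C(V) = 1 (C(V) = 3 - (V + V)/(V + (V - V)) = 3 - 2*V/(V + 0) = 3 - 2*V/V = 3 - 1*2 = 3 - 2 = 1)
C(-429) - 1*(-251115) = 1 - 1*(-251115) = 1 + 251115 = 251116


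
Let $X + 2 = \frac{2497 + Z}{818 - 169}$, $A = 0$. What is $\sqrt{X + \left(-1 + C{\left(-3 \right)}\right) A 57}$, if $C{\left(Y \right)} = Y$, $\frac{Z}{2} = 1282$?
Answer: $\frac{\sqrt{2442187}}{649} \approx 2.4079$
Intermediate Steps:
$Z = 2564$ ($Z = 2 \cdot 1282 = 2564$)
$X = \frac{3763}{649}$ ($X = -2 + \frac{2497 + 2564}{818 - 169} = -2 + \frac{5061}{649} = \frac{3763}{649} \approx 5.7981$)
$\sqrt{X + \left(-1 + C{\left(-3 \right)}\right) A 57} = \sqrt{\frac{3763}{649} + \left(-1 - 3\right) 0 \cdot 57} = \sqrt{\frac{3763}{649} + \left(-4\right) 0 \cdot 57} = \sqrt{\frac{3763}{649} + 0 \cdot 57} = \sqrt{\frac{3763}{649} + 0} = \sqrt{\frac{3763}{649}} = \frac{\sqrt{2442187}}{649}$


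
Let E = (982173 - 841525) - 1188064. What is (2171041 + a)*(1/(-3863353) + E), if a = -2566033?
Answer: 122950002869876016/297181 ≈ 4.1372e+11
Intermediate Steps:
E = -1047416 (E = 140648 - 1188064 = -1047416)
(2171041 + a)*(1/(-3863353) + E) = (2171041 - 2566033)*(1/(-3863353) - 1047416) = -394992*(-1/3863353 - 1047416) = -394992*(-4046537745849/3863353) = 122950002869876016/297181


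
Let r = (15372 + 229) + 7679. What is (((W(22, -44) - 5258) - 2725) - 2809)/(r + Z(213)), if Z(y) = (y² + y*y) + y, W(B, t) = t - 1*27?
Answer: -3621/38077 ≈ -0.095097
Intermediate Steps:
W(B, t) = -27 + t (W(B, t) = t - 27 = -27 + t)
Z(y) = y + 2*y² (Z(y) = (y² + y²) + y = 2*y² + y = y + 2*y²)
r = 23280 (r = 15601 + 7679 = 23280)
(((W(22, -44) - 5258) - 2725) - 2809)/(r + Z(213)) = ((((-27 - 44) - 5258) - 2725) - 2809)/(23280 + 213*(1 + 2*213)) = (((-71 - 5258) - 2725) - 2809)/(23280 + 213*(1 + 426)) = ((-5329 - 2725) - 2809)/(23280 + 213*427) = (-8054 - 2809)/(23280 + 90951) = -10863/114231 = -10863*1/114231 = -3621/38077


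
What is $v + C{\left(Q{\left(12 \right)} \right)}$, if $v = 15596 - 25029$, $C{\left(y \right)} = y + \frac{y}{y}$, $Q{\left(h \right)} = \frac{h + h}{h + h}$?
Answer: $-9431$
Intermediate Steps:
$Q{\left(h \right)} = 1$ ($Q{\left(h \right)} = \frac{2 h}{2 h} = 2 h \frac{1}{2 h} = 1$)
$C{\left(y \right)} = 1 + y$ ($C{\left(y \right)} = y + 1 = 1 + y$)
$v = -9433$ ($v = 15596 - 25029 = -9433$)
$v + C{\left(Q{\left(12 \right)} \right)} = -9433 + \left(1 + 1\right) = -9433 + 2 = -9431$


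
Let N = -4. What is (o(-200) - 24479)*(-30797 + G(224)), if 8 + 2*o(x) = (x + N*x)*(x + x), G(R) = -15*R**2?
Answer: 113193328071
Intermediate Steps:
o(x) = -4 - 3*x**2 (o(x) = -4 + ((x - 4*x)*(x + x))/2 = -4 + ((-3*x)*(2*x))/2 = -4 + (-6*x**2)/2 = -4 - 3*x**2)
(o(-200) - 24479)*(-30797 + G(224)) = ((-4 - 3*(-200)**2) - 24479)*(-30797 - 15*224**2) = ((-4 - 3*40000) - 24479)*(-30797 - 15*50176) = ((-4 - 120000) - 24479)*(-30797 - 752640) = (-120004 - 24479)*(-783437) = -144483*(-783437) = 113193328071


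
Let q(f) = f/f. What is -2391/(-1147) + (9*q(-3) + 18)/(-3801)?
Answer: 3019074/1453249 ≈ 2.0775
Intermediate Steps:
q(f) = 1
-2391/(-1147) + (9*q(-3) + 18)/(-3801) = -2391/(-1147) + (9*1 + 18)/(-3801) = -2391*(-1/1147) + (9 + 18)*(-1/3801) = 2391/1147 + 27*(-1/3801) = 2391/1147 - 9/1267 = 3019074/1453249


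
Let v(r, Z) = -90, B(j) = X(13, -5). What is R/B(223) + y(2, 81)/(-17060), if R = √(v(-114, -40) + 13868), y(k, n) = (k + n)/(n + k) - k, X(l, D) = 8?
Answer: 1/17060 + 83*√2/8 ≈ 14.673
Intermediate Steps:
B(j) = 8
y(k, n) = 1 - k (y(k, n) = (k + n)/(k + n) - k = 1 - k)
R = 83*√2 (R = √(-90 + 13868) = √13778 = 83*√2 ≈ 117.38)
R/B(223) + y(2, 81)/(-17060) = (83*√2)/8 + (1 - 1*2)/(-17060) = (83*√2)*(⅛) + (1 - 2)*(-1/17060) = 83*√2/8 - 1*(-1/17060) = 83*√2/8 + 1/17060 = 1/17060 + 83*√2/8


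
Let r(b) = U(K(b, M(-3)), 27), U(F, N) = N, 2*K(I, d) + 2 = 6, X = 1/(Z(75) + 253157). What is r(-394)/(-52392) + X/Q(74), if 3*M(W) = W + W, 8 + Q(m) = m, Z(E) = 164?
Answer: -75227605/145991932152 ≈ -0.00051529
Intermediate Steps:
X = 1/253321 (X = 1/(164 + 253157) = 1/253321 ≈ 3.9476e-6)
Q(m) = -8 + m
M(W) = 2*W/3 (M(W) = (W + W)/3 = (2*W)/3 = 2*W/3)
K(I, d) = 2 (K(I, d) = -1 + (½)*6 = -1 + 3 = 2)
r(b) = 27
r(-394)/(-52392) + X/Q(74) = 27/(-52392) + 1/(253321*(-8 + 74)) = 27*(-1/52392) + (1/253321)/66 = -9/17464 + (1/253321)*(1/66) = -9/17464 + 1/16719186 = -75227605/145991932152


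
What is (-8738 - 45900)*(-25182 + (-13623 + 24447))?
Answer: 784492404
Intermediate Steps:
(-8738 - 45900)*(-25182 + (-13623 + 24447)) = -54638*(-25182 + 10824) = -54638*(-14358) = 784492404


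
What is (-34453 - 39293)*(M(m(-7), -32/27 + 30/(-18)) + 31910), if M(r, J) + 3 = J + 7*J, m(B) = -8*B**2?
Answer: -7053993362/3 ≈ -2.3513e+9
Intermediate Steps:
M(r, J) = -3 + 8*J (M(r, J) = -3 + (J + 7*J) = -3 + 8*J)
(-34453 - 39293)*(M(m(-7), -32/27 + 30/(-18)) + 31910) = (-34453 - 39293)*((-3 + 8*(-32/27 + 30/(-18))) + 31910) = -73746*((-3 + 8*(-32*1/27 + 30*(-1/18))) + 31910) = -73746*((-3 + 8*(-32/27 - 5/3)) + 31910) = -73746*((-3 + 8*(-77/27)) + 31910) = -73746*((-3 - 616/27) + 31910) = -73746*(-697/27 + 31910) = -73746*860873/27 = -7053993362/3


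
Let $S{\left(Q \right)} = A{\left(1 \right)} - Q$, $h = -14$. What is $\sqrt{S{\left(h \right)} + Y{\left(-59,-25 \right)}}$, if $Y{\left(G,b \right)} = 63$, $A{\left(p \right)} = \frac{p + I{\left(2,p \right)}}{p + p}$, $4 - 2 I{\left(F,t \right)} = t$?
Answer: $\frac{\sqrt{313}}{2} \approx 8.8459$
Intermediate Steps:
$I{\left(F,t \right)} = 2 - \frac{t}{2}$
$A{\left(p \right)} = \frac{2 + \frac{p}{2}}{2 p}$ ($A{\left(p \right)} = \frac{p - \left(-2 + \frac{p}{2}\right)}{p + p} = \frac{2 + \frac{p}{2}}{2 p}$)
$S{\left(Q \right)} = \frac{5}{4} - Q$ ($S{\left(Q \right)} = \frac{4 + 1}{4 \cdot 1} - Q = \frac{1}{4} \cdot 1 \cdot 5 - Q = \frac{5}{4} - Q$)
$\sqrt{S{\left(h \right)} + Y{\left(-59,-25 \right)}} = \sqrt{\left(\frac{5}{4} - -14\right) + 63} = \sqrt{\left(\frac{5}{4} + 14\right) + 63} = \sqrt{\frac{61}{4} + 63} = \sqrt{\frac{313}{4}} = \frac{\sqrt{313}}{2}$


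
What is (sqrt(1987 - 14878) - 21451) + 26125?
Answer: 4674 + I*sqrt(12891) ≈ 4674.0 + 113.54*I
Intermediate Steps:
(sqrt(1987 - 14878) - 21451) + 26125 = (sqrt(-12891) - 21451) + 26125 = (I*sqrt(12891) - 21451) + 26125 = (-21451 + I*sqrt(12891)) + 26125 = 4674 + I*sqrt(12891)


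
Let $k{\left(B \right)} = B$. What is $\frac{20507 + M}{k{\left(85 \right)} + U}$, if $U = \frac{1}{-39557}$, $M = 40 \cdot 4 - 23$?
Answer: $\frac{204153677}{840586} \approx 242.87$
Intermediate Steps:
$M = 137$ ($M = 160 - 23 = 137$)
$U = - \frac{1}{39557} \approx -2.528 \cdot 10^{-5}$
$\frac{20507 + M}{k{\left(85 \right)} + U} = \frac{20507 + 137}{85 - \frac{1}{39557}} = \frac{20644}{\frac{3362344}{39557}} = 20644 \cdot \frac{39557}{3362344} = \frac{204153677}{840586}$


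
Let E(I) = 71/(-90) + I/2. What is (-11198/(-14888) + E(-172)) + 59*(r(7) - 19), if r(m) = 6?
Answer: -285750247/334980 ≈ -853.04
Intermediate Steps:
E(I) = -71/90 + I/2 (E(I) = 71*(-1/90) + I*(1/2) = -71/90 + I/2)
(-11198/(-14888) + E(-172)) + 59*(r(7) - 19) = (-11198/(-14888) + (-71/90 + (1/2)*(-172))) + 59*(6 - 19) = (-11198*(-1/14888) + (-71/90 - 86)) + 59*(-13) = (5599/7444 - 7811/90) - 767 = -28820587/334980 - 767 = -285750247/334980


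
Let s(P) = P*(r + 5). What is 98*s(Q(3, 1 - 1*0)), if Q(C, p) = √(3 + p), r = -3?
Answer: 392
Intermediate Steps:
s(P) = 2*P (s(P) = P*(-3 + 5) = P*2 = 2*P)
98*s(Q(3, 1 - 1*0)) = 98*(2*√(3 + (1 - 1*0))) = 98*(2*√(3 + (1 + 0))) = 98*(2*√(3 + 1)) = 98*(2*√4) = 98*(2*2) = 98*4 = 392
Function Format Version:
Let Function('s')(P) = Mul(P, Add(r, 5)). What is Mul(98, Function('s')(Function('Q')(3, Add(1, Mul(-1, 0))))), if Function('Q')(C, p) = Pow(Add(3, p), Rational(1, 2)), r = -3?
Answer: 392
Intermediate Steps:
Function('s')(P) = Mul(2, P) (Function('s')(P) = Mul(P, Add(-3, 5)) = Mul(P, 2) = Mul(2, P))
Mul(98, Function('s')(Function('Q')(3, Add(1, Mul(-1, 0))))) = Mul(98, Mul(2, Pow(Add(3, Add(1, Mul(-1, 0))), Rational(1, 2)))) = Mul(98, Mul(2, Pow(Add(3, Add(1, 0)), Rational(1, 2)))) = Mul(98, Mul(2, Pow(Add(3, 1), Rational(1, 2)))) = Mul(98, Mul(2, Pow(4, Rational(1, 2)))) = Mul(98, Mul(2, 2)) = Mul(98, 4) = 392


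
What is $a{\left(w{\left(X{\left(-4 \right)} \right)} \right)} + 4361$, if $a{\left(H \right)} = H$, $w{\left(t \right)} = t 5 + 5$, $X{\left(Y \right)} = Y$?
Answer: $4346$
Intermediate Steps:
$w{\left(t \right)} = 5 + 5 t$ ($w{\left(t \right)} = 5 t + 5 = 5 + 5 t$)
$a{\left(w{\left(X{\left(-4 \right)} \right)} \right)} + 4361 = \left(5 + 5 \left(-4\right)\right) + 4361 = \left(5 - 20\right) + 4361 = -15 + 4361 = 4346$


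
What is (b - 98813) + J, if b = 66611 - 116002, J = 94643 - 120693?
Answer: -174254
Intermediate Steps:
J = -26050
b = -49391
(b - 98813) + J = (-49391 - 98813) - 26050 = -148204 - 26050 = -174254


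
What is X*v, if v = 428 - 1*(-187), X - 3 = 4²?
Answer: 11685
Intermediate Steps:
X = 19 (X = 3 + 4² = 3 + 16 = 19)
v = 615 (v = 428 + 187 = 615)
X*v = 19*615 = 11685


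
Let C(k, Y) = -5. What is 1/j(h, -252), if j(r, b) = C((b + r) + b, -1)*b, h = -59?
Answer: 1/1260 ≈ 0.00079365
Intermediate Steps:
j(r, b) = -5*b
1/j(h, -252) = 1/(-5*(-252)) = 1/1260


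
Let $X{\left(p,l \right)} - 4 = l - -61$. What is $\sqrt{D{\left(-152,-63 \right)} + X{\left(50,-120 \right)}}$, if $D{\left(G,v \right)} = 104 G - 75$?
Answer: $i \sqrt{15938} \approx 126.25 i$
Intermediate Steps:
$X{\left(p,l \right)} = 65 + l$ ($X{\left(p,l \right)} = 4 + \left(l - -61\right) = 4 + \left(l + 61\right) = 4 + \left(61 + l\right) = 65 + l$)
$D{\left(G,v \right)} = -75 + 104 G$
$\sqrt{D{\left(-152,-63 \right)} + X{\left(50,-120 \right)}} = \sqrt{\left(-75 + 104 \left(-152\right)\right) + \left(65 - 120\right)} = \sqrt{\left(-75 - 15808\right) - 55} = \sqrt{-15883 - 55} = \sqrt{-15938} = i \sqrt{15938}$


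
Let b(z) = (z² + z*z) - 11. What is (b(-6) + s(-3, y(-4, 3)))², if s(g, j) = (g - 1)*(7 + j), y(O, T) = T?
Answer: 441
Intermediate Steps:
b(z) = -11 + 2*z² (b(z) = (z² + z²) - 11 = 2*z² - 11 = -11 + 2*z²)
s(g, j) = (-1 + g)*(7 + j)
(b(-6) + s(-3, y(-4, 3)))² = ((-11 + 2*(-6)²) + (-7 - 1*3 + 7*(-3) - 3*3))² = ((-11 + 2*36) + (-7 - 3 - 21 - 9))² = ((-11 + 72) - 40)² = (61 - 40)² = 21² = 441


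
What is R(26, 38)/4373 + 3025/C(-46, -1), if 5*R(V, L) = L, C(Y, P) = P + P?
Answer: -66141549/43730 ≈ -1512.5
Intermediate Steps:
C(Y, P) = 2*P
R(V, L) = L/5
R(26, 38)/4373 + 3025/C(-46, -1) = ((1/5)*38)/4373 + 3025/((2*(-1))) = (38/5)*(1/4373) + 3025/(-2) = 38/21865 + 3025*(-1/2) = 38/21865 - 3025/2 = -66141549/43730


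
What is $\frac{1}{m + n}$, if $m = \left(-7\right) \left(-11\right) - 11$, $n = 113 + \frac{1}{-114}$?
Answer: $\frac{114}{20405} \approx 0.0055869$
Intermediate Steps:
$n = \frac{12881}{114}$ ($n = 113 - \frac{1}{114} = \frac{12881}{114} \approx 112.99$)
$m = 66$ ($m = 77 - 11 = 66$)
$\frac{1}{m + n} = \frac{1}{66 + \frac{12881}{114}} = \frac{1}{\frac{20405}{114}} = \frac{114}{20405}$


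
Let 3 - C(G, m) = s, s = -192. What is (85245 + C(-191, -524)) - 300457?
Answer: -215017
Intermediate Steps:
C(G, m) = 195 (C(G, m) = 3 - 1*(-192) = 3 + 192 = 195)
(85245 + C(-191, -524)) - 300457 = (85245 + 195) - 300457 = 85440 - 300457 = -215017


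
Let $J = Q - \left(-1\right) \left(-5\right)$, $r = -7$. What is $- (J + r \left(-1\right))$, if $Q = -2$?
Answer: $0$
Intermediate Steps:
$J = -7$ ($J = -2 - \left(-1\right) \left(-5\right) = -2 - 5 = -7$)
$- (J + r \left(-1\right)) = - (-7 - -7) = - (-7 + 7) = \left(-1\right) 0 = 0$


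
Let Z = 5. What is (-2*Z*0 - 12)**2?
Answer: 144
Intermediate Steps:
(-2*Z*0 - 12)**2 = (-2*5*0 - 12)**2 = (-10*0 - 12)**2 = (0 - 12)**2 = (-12)**2 = 144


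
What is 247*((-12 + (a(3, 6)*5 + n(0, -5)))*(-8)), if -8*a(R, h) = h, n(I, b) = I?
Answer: 31122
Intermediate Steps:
a(R, h) = -h/8
247*((-12 + (a(3, 6)*5 + n(0, -5)))*(-8)) = 247*((-12 + (-⅛*6*5 + 0))*(-8)) = 247*((-12 + (-¾*5 + 0))*(-8)) = 247*((-12 + (-15/4 + 0))*(-8)) = 247*((-12 - 15/4)*(-8)) = 247*(-63/4*(-8)) = 247*126 = 31122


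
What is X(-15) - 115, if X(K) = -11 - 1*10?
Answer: -136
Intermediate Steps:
X(K) = -21 (X(K) = -11 - 10 = -21)
X(-15) - 115 = -21 - 115 = -136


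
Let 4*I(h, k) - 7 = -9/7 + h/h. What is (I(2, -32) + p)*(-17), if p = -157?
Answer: 73933/28 ≈ 2640.5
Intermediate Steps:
I(h, k) = 47/28 (I(h, k) = 7/4 + (-9/7 + h/h)/4 = 7/4 + (-9*⅐ + 1)/4 = 7/4 + (-9/7 + 1)/4 = 7/4 + (¼)*(-2/7) = 7/4 - 1/14 = 47/28)
(I(2, -32) + p)*(-17) = (47/28 - 157)*(-17) = -4349/28*(-17) = 73933/28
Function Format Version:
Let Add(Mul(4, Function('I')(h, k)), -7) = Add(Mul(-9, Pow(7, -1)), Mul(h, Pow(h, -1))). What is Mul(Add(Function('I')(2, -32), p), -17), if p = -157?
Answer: Rational(73933, 28) ≈ 2640.5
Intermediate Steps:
Function('I')(h, k) = Rational(47, 28) (Function('I')(h, k) = Add(Rational(7, 4), Mul(Rational(1, 4), Add(Mul(-9, Pow(7, -1)), Mul(h, Pow(h, -1))))) = Add(Rational(7, 4), Mul(Rational(1, 4), Add(Mul(-9, Rational(1, 7)), 1))) = Add(Rational(7, 4), Mul(Rational(1, 4), Add(Rational(-9, 7), 1))) = Add(Rational(7, 4), Mul(Rational(1, 4), Rational(-2, 7))) = Add(Rational(7, 4), Rational(-1, 14)) = Rational(47, 28))
Mul(Add(Function('I')(2, -32), p), -17) = Mul(Add(Rational(47, 28), -157), -17) = Mul(Rational(-4349, 28), -17) = Rational(73933, 28)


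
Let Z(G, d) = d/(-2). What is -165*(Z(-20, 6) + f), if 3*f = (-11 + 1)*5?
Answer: 3245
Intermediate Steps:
f = -50/3 (f = ((-11 + 1)*5)/3 = (-10*5)/3 = (1/3)*(-50) = -50/3 ≈ -16.667)
Z(G, d) = -d/2 (Z(G, d) = d*(-1/2) = -d/2)
-165*(Z(-20, 6) + f) = -165*(-1/2*6 - 50/3) = -165*(-3 - 50/3) = -165*(-59)/3 = -1*(-3245) = 3245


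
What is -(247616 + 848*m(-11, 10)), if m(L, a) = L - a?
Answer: -229808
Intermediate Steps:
-(247616 + 848*m(-11, 10)) = -(238288 - 8480) = -848/(1/(292 + (-11 - 10))) = -848/(1/(292 - 21)) = -848/(1/271) = -848/1/271 = -848*271 = -229808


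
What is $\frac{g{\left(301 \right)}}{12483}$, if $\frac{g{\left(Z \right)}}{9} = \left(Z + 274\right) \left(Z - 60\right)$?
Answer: $\frac{138575}{1387} \approx 99.91$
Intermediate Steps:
$g{\left(Z \right)} = 9 \left(-60 + Z\right) \left(274 + Z\right)$ ($g{\left(Z \right)} = 9 \left(Z + 274\right) \left(Z - 60\right) = 9 \left(274 + Z\right) \left(-60 + Z\right) = 9 \left(-60 + Z\right) \left(274 + Z\right)$)
$\frac{g{\left(301 \right)}}{12483} = \frac{-147960 + 9 \cdot 301^{2} + 1926 \cdot 301}{12483} = \left(-147960 + 9 \cdot 90601 + 579726\right) \frac{1}{12483} = \left(-147960 + 815409 + 579726\right) \frac{1}{12483} = 1247175 \cdot \frac{1}{12483} = \frac{138575}{1387}$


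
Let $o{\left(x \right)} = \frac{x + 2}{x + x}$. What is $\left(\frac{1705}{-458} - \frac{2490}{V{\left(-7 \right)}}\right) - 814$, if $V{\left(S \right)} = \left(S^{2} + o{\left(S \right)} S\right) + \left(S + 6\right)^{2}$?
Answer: $- \frac{7571991}{8702} \approx -870.14$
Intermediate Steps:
$o{\left(x \right)} = \frac{2 + x}{2 x}$
$V{\left(S \right)} = 1 + S^{2} + \left(6 + S\right)^{2} + \frac{S}{2}$ ($V{\left(S \right)} = \left(S^{2} + \frac{2 + S}{2 S} S\right) + \left(S + 6\right)^{2} = \left(S^{2} + \left(1 + \frac{S}{2}\right)\right) + \left(6 + S\right)^{2} = \left(1 + S^{2} + \frac{S}{2}\right) + \left(6 + S\right)^{2} = 1 + S^{2} + \left(6 + S\right)^{2} + \frac{S}{2}$)
$\left(\frac{1705}{-458} - \frac{2490}{V{\left(-7 \right)}}\right) - 814 = \left(\frac{1705}{-458} - \frac{2490}{37 + 2 \left(-7\right)^{2} + \frac{25}{2} \left(-7\right)}\right) - 814 = \left(1705 \left(- \frac{1}{458}\right) - \frac{2490}{37 + 2 \cdot 49 - \frac{175}{2}}\right) - 814 = \left(- \frac{1705}{458} - \frac{2490}{37 + 98 - \frac{175}{2}}\right) - 814 = \left(- \frac{1705}{458} - \frac{2490}{\frac{95}{2}}\right) - 814 = \left(- \frac{1705}{458} - \frac{996}{19}\right) - 814 = - \frac{488563}{8702} - 814 = - \frac{7571991}{8702}$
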